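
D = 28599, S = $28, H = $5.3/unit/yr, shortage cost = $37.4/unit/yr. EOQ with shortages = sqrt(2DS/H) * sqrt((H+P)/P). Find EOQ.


Formula: EOQ* = sqrt(2DS/H) * sqrt((H+P)/P)
Base EOQ = sqrt(2*28599*28/5.3) = 549.71 units
Correction = sqrt((5.3+37.4)/37.4) = 1.06851
EOQ* = 549.71 * 1.06851 = 587.4 units

587.4 units


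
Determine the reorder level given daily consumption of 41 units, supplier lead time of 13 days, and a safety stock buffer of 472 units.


Formula: ROP = (Daily Demand * Lead Time) + Safety Stock
Demand during lead time = 41 * 13 = 533 units
ROP = 533 + 472 = 1005 units

1005 units


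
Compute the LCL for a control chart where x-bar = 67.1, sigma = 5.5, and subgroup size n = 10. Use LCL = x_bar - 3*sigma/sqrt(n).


LCL = 67.1 - 3 * 5.5 / sqrt(10)

61.88


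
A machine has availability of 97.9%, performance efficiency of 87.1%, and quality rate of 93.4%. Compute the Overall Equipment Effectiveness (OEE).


Formula: OEE = Availability * Performance * Quality / 10000
A * P = 97.9% * 87.1% / 100 = 85.27%
OEE = 85.27% * 93.4% / 100 = 79.6%

79.6%


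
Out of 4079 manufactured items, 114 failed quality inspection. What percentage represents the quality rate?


Formula: Quality Rate = Good Pieces / Total Pieces * 100
Good pieces = 4079 - 114 = 3965
QR = 3965 / 4079 * 100 = 97.2%

97.2%


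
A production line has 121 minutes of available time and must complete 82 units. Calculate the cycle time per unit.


Formula: CT = Available Time / Number of Units
CT = 121 min / 82 units
CT = 1.48 min/unit

1.48 min/unit


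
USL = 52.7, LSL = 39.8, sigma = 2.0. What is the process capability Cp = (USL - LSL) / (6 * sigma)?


Cp = (52.7 - 39.8) / (6 * 2.0)

1.08


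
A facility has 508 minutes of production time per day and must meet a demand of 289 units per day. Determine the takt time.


Formula: Takt Time = Available Production Time / Customer Demand
Takt = 508 min/day / 289 units/day
Takt = 1.76 min/unit

1.76 min/unit


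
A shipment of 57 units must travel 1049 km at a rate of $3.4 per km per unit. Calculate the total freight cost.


TC = dist * cost * units = 1049 * 3.4 * 57 = $203296.20

$203296.20


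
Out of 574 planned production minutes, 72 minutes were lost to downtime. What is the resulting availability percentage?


Formula: Availability = (Planned Time - Downtime) / Planned Time * 100
Uptime = 574 - 72 = 502 min
Availability = 502 / 574 * 100 = 87.5%

87.5%


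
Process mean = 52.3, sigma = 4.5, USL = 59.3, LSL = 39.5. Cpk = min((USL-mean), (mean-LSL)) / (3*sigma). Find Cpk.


Cpu = (59.3 - 52.3) / (3 * 4.5) = 0.52
Cpl = (52.3 - 39.5) / (3 * 4.5) = 0.95
Cpk = min(0.52, 0.95) = 0.52

0.52


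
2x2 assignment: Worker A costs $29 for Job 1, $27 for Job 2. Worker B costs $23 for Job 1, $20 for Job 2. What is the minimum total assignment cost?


Option 1: A->1 + B->2 = $29 + $20 = $49
Option 2: A->2 + B->1 = $27 + $23 = $50
Min cost = min($49, $50) = $49

$49


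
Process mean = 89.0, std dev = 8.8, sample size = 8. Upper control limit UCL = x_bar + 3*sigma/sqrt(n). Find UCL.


UCL = 89.0 + 3 * 8.8 / sqrt(8)

98.33


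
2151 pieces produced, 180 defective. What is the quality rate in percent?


Formula: Quality Rate = Good Pieces / Total Pieces * 100
Good pieces = 2151 - 180 = 1971
QR = 1971 / 2151 * 100 = 91.6%

91.6%


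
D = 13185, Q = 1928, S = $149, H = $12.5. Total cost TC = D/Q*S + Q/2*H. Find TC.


TC = 13185/1928 * 149 + 1928/2 * 12.5

$13068.97


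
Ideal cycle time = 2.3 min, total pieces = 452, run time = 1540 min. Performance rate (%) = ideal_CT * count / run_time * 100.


Formula: Performance = (Ideal CT * Total Count) / Run Time * 100
Ideal output time = 2.3 * 452 = 1039.6 min
Performance = 1039.6 / 1540 * 100 = 67.5%

67.5%


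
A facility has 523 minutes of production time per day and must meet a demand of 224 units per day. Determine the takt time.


Formula: Takt Time = Available Production Time / Customer Demand
Takt = 523 min/day / 224 units/day
Takt = 2.33 min/unit

2.33 min/unit


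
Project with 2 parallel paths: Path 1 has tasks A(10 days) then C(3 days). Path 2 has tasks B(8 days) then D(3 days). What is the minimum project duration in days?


Path 1 = 10 + 3 = 13 days
Path 2 = 8 + 3 = 11 days
Duration = max(13, 11) = 13 days

13 days


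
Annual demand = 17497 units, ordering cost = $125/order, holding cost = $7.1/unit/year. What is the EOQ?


Formula: EOQ = sqrt(2 * D * S / H)
Numerator: 2 * 17497 * 125 = 4374250
2DS/H = 4374250 / 7.1 = 616091.5
EOQ = sqrt(616091.5) = 784.9 units

784.9 units


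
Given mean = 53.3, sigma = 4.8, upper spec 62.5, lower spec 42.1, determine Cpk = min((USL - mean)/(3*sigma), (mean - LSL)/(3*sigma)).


Cpu = (62.5 - 53.3) / (3 * 4.8) = 0.64
Cpl = (53.3 - 42.1) / (3 * 4.8) = 0.78
Cpk = min(0.64, 0.78) = 0.64

0.64


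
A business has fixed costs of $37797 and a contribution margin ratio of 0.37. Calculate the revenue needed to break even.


Formula: BER = Fixed Costs / Contribution Margin Ratio
BER = $37797 / 0.37
BER = $102154.05 (to the nearest cent)

$102154.05


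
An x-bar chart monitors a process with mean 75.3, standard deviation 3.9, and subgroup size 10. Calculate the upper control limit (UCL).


UCL = 75.3 + 3 * 3.9 / sqrt(10)

79.0


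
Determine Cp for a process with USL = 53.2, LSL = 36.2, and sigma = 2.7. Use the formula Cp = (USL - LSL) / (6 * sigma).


Cp = (53.2 - 36.2) / (6 * 2.7)

1.05


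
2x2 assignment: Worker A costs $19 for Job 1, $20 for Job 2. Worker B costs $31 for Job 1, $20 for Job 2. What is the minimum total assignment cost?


Option 1: A->1 + B->2 = $19 + $20 = $39
Option 2: A->2 + B->1 = $20 + $31 = $51
Min cost = min($39, $51) = $39

$39


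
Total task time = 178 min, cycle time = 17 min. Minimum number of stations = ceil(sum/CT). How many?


Formula: N_min = ceil(Sum of Task Times / Cycle Time)
N_min = ceil(178 min / 17 min) = ceil(10.4706)
N_min = 11 stations

11


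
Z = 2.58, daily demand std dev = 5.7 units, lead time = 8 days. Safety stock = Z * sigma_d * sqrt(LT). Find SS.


Formula: SS = z * sigma_d * sqrt(LT)
sqrt(LT) = sqrt(8) = 2.8284
SS = 2.58 * 5.7 * 2.8284
SS = 41.6 units

41.6 units


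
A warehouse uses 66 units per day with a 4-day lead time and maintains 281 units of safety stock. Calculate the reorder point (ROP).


Formula: ROP = (Daily Demand * Lead Time) + Safety Stock
Demand during lead time = 66 * 4 = 264 units
ROP = 264 + 281 = 545 units

545 units


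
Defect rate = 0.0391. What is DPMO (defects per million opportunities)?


DPMO = defect_rate * 1000000 = 0.0391 * 1000000

39100


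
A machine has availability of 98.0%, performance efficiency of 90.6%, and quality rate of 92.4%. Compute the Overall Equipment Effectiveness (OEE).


Formula: OEE = Availability * Performance * Quality / 10000
A * P = 98.0% * 90.6% / 100 = 88.79%
OEE = 88.79% * 92.4% / 100 = 82.0%

82.0%


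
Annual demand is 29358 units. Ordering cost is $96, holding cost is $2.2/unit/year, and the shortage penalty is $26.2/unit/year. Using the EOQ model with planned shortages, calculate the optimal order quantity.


Formula: EOQ* = sqrt(2DS/H) * sqrt((H+P)/P)
Base EOQ = sqrt(2*29358*96/2.2) = 1600.67 units
Correction = sqrt((2.2+26.2)/26.2) = 1.04114
EOQ* = 1600.67 * 1.04114 = 1666.5 units

1666.5 units


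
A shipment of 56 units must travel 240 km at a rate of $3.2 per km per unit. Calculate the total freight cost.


TC = dist * cost * units = 240 * 3.2 * 56 = $43008.00

$43008.00


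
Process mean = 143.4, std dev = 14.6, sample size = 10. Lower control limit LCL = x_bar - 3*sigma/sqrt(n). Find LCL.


LCL = 143.4 - 3 * 14.6 / sqrt(10)

129.55


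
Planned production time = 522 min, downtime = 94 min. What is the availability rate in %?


Formula: Availability = (Planned Time - Downtime) / Planned Time * 100
Uptime = 522 - 94 = 428 min
Availability = 428 / 522 * 100 = 82.0%

82.0%


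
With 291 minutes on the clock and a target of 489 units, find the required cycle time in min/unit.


Formula: CT = Available Time / Number of Units
CT = 291 min / 489 units
CT = 0.6 min/unit

0.6 min/unit


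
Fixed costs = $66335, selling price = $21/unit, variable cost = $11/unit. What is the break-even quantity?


Formula: BEQ = Fixed Costs / (Price - Variable Cost)
Contribution margin = $21 - $11 = $10/unit
BEQ = ceil($66335 / $10/unit) = ceil(6633.5) = 6634 units

6634 units


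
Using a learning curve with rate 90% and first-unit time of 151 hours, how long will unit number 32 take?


Formula: T_n = T_1 * (learning_rate)^(log2(n)) where learning_rate = rate/100
Doublings = log2(32) = 5
T_n = 151 * 0.9^5
T_n = 151 * 0.5905 = 89.2 hours

89.2 hours


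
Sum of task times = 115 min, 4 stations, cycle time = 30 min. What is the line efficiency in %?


Formula: Efficiency = Sum of Task Times / (N_stations * CT) * 100
Total station capacity = 4 stations * 30 min = 120 min
Efficiency = 115 / 120 * 100 = 95.8%

95.8%


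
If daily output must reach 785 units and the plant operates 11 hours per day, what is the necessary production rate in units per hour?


Formula: Production Rate = Daily Demand / Available Hours
Rate = 785 units/day / 11 hours/day
Rate = 71.4 units/hour

71.4 units/hour


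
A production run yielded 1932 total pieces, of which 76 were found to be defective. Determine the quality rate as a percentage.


Formula: Quality Rate = Good Pieces / Total Pieces * 100
Good pieces = 1932 - 76 = 1856
QR = 1856 / 1932 * 100 = 96.1%

96.1%


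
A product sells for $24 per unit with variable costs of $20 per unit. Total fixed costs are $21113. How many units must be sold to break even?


Formula: BEQ = Fixed Costs / (Price - Variable Cost)
Contribution margin = $24 - $20 = $4/unit
BEQ = ceil($21113 / $4/unit) = ceil(5278.25) = 5279 units

5279 units


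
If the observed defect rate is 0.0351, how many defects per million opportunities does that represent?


DPMO = defect_rate * 1000000 = 0.0351 * 1000000

35100


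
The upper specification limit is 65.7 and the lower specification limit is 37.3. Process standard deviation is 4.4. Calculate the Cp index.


Cp = (65.7 - 37.3) / (6 * 4.4)

1.08


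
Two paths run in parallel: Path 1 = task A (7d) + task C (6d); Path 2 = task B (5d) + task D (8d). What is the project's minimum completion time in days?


Path 1 = 7 + 6 = 13 days
Path 2 = 5 + 8 = 13 days
Duration = max(13, 13) = 13 days

13 days


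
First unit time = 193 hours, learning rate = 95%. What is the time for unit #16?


Formula: T_n = T_1 * (learning_rate)^(log2(n)) where learning_rate = rate/100
Doublings = log2(16) = 4
T_n = 193 * 0.95^4
T_n = 193 * 0.8145 = 157.2 hours

157.2 hours


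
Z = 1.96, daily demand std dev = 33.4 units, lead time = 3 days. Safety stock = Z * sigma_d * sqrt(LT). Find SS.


Formula: SS = z * sigma_d * sqrt(LT)
sqrt(LT) = sqrt(3) = 1.7321
SS = 1.96 * 33.4 * 1.7321
SS = 113.4 units

113.4 units


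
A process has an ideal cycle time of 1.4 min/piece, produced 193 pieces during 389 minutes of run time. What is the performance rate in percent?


Formula: Performance = (Ideal CT * Total Count) / Run Time * 100
Ideal output time = 1.4 * 193 = 270.2 min
Performance = 270.2 / 389 * 100 = 69.5%

69.5%


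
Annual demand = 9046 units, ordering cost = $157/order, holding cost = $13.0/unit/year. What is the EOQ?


Formula: EOQ = sqrt(2 * D * S / H)
Numerator: 2 * 9046 * 157 = 2840444
2DS/H = 2840444 / 13.0 = 218495.7
EOQ = sqrt(218495.7) = 467.4 units

467.4 units


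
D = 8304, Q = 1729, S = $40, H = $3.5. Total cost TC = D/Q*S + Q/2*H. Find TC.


TC = 8304/1729 * 40 + 1729/2 * 3.5

$3217.86


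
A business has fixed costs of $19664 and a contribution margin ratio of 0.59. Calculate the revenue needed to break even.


Formula: BER = Fixed Costs / Contribution Margin Ratio
BER = $19664 / 0.59
BER = $33328.81 (to the nearest cent)

$33328.81


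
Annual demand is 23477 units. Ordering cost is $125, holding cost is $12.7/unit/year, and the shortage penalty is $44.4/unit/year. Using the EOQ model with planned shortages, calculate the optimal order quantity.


Formula: EOQ* = sqrt(2DS/H) * sqrt((H+P)/P)
Base EOQ = sqrt(2*23477*125/12.7) = 679.81 units
Correction = sqrt((12.7+44.4)/44.4) = 1.13404
EOQ* = 679.81 * 1.13404 = 770.9 units

770.9 units


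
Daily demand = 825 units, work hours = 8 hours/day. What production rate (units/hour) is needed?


Formula: Production Rate = Daily Demand / Available Hours
Rate = 825 units/day / 8 hours/day
Rate = 103.1 units/hour

103.1 units/hour


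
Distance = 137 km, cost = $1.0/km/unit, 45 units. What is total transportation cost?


TC = dist * cost * units = 137 * 1.0 * 45 = $6165.00

$6165.00


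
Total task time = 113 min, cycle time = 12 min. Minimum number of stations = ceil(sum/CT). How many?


Formula: N_min = ceil(Sum of Task Times / Cycle Time)
N_min = ceil(113 min / 12 min) = ceil(9.4167)
N_min = 10 stations

10


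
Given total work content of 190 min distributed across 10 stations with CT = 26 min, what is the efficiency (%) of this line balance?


Formula: Efficiency = Sum of Task Times / (N_stations * CT) * 100
Total station capacity = 10 stations * 26 min = 260 min
Efficiency = 190 / 260 * 100 = 73.1%

73.1%


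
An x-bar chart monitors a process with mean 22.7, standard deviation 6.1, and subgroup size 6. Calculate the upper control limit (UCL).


UCL = 22.7 + 3 * 6.1 / sqrt(6)

30.17


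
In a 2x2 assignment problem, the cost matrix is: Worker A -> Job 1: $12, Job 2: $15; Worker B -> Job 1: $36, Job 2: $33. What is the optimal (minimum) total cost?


Option 1: A->1 + B->2 = $12 + $33 = $45
Option 2: A->2 + B->1 = $15 + $36 = $51
Min cost = min($45, $51) = $45

$45


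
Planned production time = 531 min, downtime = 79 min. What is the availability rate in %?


Formula: Availability = (Planned Time - Downtime) / Planned Time * 100
Uptime = 531 - 79 = 452 min
Availability = 452 / 531 * 100 = 85.1%

85.1%


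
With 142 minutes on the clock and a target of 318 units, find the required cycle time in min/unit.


Formula: CT = Available Time / Number of Units
CT = 142 min / 318 units
CT = 0.45 min/unit

0.45 min/unit


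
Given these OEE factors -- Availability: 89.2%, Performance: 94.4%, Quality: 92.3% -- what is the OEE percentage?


Formula: OEE = Availability * Performance * Quality / 10000
A * P = 89.2% * 94.4% / 100 = 84.2%
OEE = 84.2% * 92.3% / 100 = 77.7%

77.7%


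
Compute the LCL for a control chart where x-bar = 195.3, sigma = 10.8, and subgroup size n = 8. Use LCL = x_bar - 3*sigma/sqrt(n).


LCL = 195.3 - 3 * 10.8 / sqrt(8)

183.84


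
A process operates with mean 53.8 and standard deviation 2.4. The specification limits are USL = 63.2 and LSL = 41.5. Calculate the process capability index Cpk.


Cpu = (63.2 - 53.8) / (3 * 2.4) = 1.31
Cpl = (53.8 - 41.5) / (3 * 2.4) = 1.71
Cpk = min(1.31, 1.71) = 1.31

1.31


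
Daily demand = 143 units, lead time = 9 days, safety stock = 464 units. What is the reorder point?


Formula: ROP = (Daily Demand * Lead Time) + Safety Stock
Demand during lead time = 143 * 9 = 1287 units
ROP = 1287 + 464 = 1751 units

1751 units


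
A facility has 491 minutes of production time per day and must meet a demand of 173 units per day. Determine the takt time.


Formula: Takt Time = Available Production Time / Customer Demand
Takt = 491 min/day / 173 units/day
Takt = 2.84 min/unit

2.84 min/unit


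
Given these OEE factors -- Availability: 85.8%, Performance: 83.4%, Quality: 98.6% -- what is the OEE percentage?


Formula: OEE = Availability * Performance * Quality / 10000
A * P = 85.8% * 83.4% / 100 = 71.56%
OEE = 71.56% * 98.6% / 100 = 70.6%

70.6%


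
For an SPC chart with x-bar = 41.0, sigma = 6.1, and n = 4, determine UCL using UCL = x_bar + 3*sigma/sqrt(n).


UCL = 41.0 + 3 * 6.1 / sqrt(4)

50.15


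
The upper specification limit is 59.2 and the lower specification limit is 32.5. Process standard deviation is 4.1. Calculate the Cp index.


Cp = (59.2 - 32.5) / (6 * 4.1)

1.09


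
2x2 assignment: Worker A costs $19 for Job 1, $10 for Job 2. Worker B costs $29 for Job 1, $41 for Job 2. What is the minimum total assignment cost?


Option 1: A->1 + B->2 = $19 + $41 = $60
Option 2: A->2 + B->1 = $10 + $29 = $39
Min cost = min($60, $39) = $39

$39


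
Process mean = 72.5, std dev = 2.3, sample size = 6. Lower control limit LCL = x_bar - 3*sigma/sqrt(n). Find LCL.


LCL = 72.5 - 3 * 2.3 / sqrt(6)

69.68


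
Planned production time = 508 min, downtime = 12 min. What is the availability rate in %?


Formula: Availability = (Planned Time - Downtime) / Planned Time * 100
Uptime = 508 - 12 = 496 min
Availability = 496 / 508 * 100 = 97.6%

97.6%


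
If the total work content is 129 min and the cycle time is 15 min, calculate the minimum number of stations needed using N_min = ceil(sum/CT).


Formula: N_min = ceil(Sum of Task Times / Cycle Time)
N_min = ceil(129 min / 15 min) = ceil(8.6)
N_min = 9 stations

9


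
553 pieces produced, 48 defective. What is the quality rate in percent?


Formula: Quality Rate = Good Pieces / Total Pieces * 100
Good pieces = 553 - 48 = 505
QR = 505 / 553 * 100 = 91.3%

91.3%


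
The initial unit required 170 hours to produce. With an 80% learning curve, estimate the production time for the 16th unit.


Formula: T_n = T_1 * (learning_rate)^(log2(n)) where learning_rate = rate/100
Doublings = log2(16) = 4
T_n = 170 * 0.8^4
T_n = 170 * 0.4096 = 69.6 hours

69.6 hours


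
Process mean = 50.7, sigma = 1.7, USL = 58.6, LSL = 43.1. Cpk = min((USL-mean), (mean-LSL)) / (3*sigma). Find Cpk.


Cpu = (58.6 - 50.7) / (3 * 1.7) = 1.55
Cpl = (50.7 - 43.1) / (3 * 1.7) = 1.49
Cpk = min(1.55, 1.49) = 1.49

1.49


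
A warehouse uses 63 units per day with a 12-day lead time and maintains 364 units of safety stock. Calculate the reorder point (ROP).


Formula: ROP = (Daily Demand * Lead Time) + Safety Stock
Demand during lead time = 63 * 12 = 756 units
ROP = 756 + 364 = 1120 units

1120 units


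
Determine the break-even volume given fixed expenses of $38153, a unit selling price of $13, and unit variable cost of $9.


Formula: BEQ = Fixed Costs / (Price - Variable Cost)
Contribution margin = $13 - $9 = $4/unit
BEQ = ceil($38153 / $4/unit) = ceil(9538.25) = 9539 units

9539 units


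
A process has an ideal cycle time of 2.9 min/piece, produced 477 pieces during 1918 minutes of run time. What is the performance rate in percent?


Formula: Performance = (Ideal CT * Total Count) / Run Time * 100
Ideal output time = 2.9 * 477 = 1383.3 min
Performance = 1383.3 / 1918 * 100 = 72.1%

72.1%


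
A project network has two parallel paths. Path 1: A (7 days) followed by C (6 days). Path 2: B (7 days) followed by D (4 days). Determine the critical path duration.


Path 1 = 7 + 6 = 13 days
Path 2 = 7 + 4 = 11 days
Duration = max(13, 11) = 13 days

13 days


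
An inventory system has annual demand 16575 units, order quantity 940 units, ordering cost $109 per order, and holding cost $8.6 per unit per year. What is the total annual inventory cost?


TC = 16575/940 * 109 + 940/2 * 8.6

$5963.99


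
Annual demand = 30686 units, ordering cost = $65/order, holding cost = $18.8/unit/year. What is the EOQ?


Formula: EOQ = sqrt(2 * D * S / H)
Numerator: 2 * 30686 * 65 = 3989180
2DS/H = 3989180 / 18.8 = 212190.4
EOQ = sqrt(212190.4) = 460.6 units

460.6 units


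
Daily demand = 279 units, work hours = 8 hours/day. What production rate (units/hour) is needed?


Formula: Production Rate = Daily Demand / Available Hours
Rate = 279 units/day / 8 hours/day
Rate = 34.9 units/hour

34.9 units/hour


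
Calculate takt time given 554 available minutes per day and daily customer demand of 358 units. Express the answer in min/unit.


Formula: Takt Time = Available Production Time / Customer Demand
Takt = 554 min/day / 358 units/day
Takt = 1.55 min/unit

1.55 min/unit


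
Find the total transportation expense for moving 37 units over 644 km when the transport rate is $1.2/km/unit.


TC = dist * cost * units = 644 * 1.2 * 37 = $28593.60

$28593.60


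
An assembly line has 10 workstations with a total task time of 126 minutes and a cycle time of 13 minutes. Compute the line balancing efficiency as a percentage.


Formula: Efficiency = Sum of Task Times / (N_stations * CT) * 100
Total station capacity = 10 stations * 13 min = 130 min
Efficiency = 126 / 130 * 100 = 96.9%

96.9%


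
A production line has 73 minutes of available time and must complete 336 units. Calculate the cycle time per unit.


Formula: CT = Available Time / Number of Units
CT = 73 min / 336 units
CT = 0.22 min/unit

0.22 min/unit


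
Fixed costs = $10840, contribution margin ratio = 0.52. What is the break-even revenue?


Formula: BER = Fixed Costs / Contribution Margin Ratio
BER = $10840 / 0.52
BER = $20846.15 (to the nearest cent)

$20846.15


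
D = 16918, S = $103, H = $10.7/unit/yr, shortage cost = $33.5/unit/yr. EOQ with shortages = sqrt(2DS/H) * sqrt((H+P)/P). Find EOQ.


Formula: EOQ* = sqrt(2DS/H) * sqrt((H+P)/P)
Base EOQ = sqrt(2*16918*103/10.7) = 570.71 units
Correction = sqrt((10.7+33.5)/33.5) = 1.14865
EOQ* = 570.71 * 1.14865 = 655.5 units

655.5 units


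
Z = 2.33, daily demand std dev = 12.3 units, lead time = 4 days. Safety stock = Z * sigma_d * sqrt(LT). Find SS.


Formula: SS = z * sigma_d * sqrt(LT)
sqrt(LT) = sqrt(4) = 2.0
SS = 2.33 * 12.3 * 2.0
SS = 57.3 units

57.3 units


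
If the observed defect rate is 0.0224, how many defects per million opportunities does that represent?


DPMO = defect_rate * 1000000 = 0.0224 * 1000000

22400


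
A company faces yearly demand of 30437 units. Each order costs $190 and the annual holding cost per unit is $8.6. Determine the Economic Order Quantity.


Formula: EOQ = sqrt(2 * D * S / H)
Numerator: 2 * 30437 * 190 = 11566060
2DS/H = 11566060 / 8.6 = 1344890.7
EOQ = sqrt(1344890.7) = 1159.7 units

1159.7 units


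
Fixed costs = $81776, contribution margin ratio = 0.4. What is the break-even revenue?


Formula: BER = Fixed Costs / Contribution Margin Ratio
BER = $81776 / 0.4
BER = $204440.00 (to the nearest cent)

$204440.00


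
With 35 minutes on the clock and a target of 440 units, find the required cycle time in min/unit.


Formula: CT = Available Time / Number of Units
CT = 35 min / 440 units
CT = 0.08 min/unit

0.08 min/unit


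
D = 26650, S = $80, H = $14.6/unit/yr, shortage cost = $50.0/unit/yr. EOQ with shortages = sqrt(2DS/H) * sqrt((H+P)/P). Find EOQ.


Formula: EOQ* = sqrt(2DS/H) * sqrt((H+P)/P)
Base EOQ = sqrt(2*26650*80/14.6) = 540.42 units
Correction = sqrt((14.6+50.0)/50.0) = 1.13666
EOQ* = 540.42 * 1.13666 = 614.3 units

614.3 units


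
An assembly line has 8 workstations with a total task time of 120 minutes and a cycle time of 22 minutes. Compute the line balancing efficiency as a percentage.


Formula: Efficiency = Sum of Task Times / (N_stations * CT) * 100
Total station capacity = 8 stations * 22 min = 176 min
Efficiency = 120 / 176 * 100 = 68.2%

68.2%


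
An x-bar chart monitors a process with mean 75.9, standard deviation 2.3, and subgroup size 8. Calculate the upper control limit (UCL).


UCL = 75.9 + 3 * 2.3 / sqrt(8)

78.34


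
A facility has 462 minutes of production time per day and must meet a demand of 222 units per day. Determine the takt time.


Formula: Takt Time = Available Production Time / Customer Demand
Takt = 462 min/day / 222 units/day
Takt = 2.08 min/unit

2.08 min/unit


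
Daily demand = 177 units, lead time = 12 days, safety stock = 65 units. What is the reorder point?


Formula: ROP = (Daily Demand * Lead Time) + Safety Stock
Demand during lead time = 177 * 12 = 2124 units
ROP = 2124 + 65 = 2189 units

2189 units


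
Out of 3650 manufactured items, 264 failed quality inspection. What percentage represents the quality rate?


Formula: Quality Rate = Good Pieces / Total Pieces * 100
Good pieces = 3650 - 264 = 3386
QR = 3386 / 3650 * 100 = 92.8%

92.8%


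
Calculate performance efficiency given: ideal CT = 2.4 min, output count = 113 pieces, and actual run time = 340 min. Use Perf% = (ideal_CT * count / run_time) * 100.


Formula: Performance = (Ideal CT * Total Count) / Run Time * 100
Ideal output time = 2.4 * 113 = 271.2 min
Performance = 271.2 / 340 * 100 = 79.8%

79.8%


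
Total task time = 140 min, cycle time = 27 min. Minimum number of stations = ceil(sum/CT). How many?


Formula: N_min = ceil(Sum of Task Times / Cycle Time)
N_min = ceil(140 min / 27 min) = ceil(5.1852)
N_min = 6 stations

6


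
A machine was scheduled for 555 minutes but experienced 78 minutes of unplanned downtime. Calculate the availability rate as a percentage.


Formula: Availability = (Planned Time - Downtime) / Planned Time * 100
Uptime = 555 - 78 = 477 min
Availability = 477 / 555 * 100 = 85.9%

85.9%


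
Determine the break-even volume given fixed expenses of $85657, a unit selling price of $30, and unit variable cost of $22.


Formula: BEQ = Fixed Costs / (Price - Variable Cost)
Contribution margin = $30 - $22 = $8/unit
BEQ = ceil($85657 / $8/unit) = ceil(10707.12) = 10708 units

10708 units


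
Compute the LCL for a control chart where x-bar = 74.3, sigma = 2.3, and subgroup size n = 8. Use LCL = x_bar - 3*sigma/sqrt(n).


LCL = 74.3 - 3 * 2.3 / sqrt(8)

71.86


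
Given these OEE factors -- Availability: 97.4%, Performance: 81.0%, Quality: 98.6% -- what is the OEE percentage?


Formula: OEE = Availability * Performance * Quality / 10000
A * P = 97.4% * 81.0% / 100 = 78.89%
OEE = 78.89% * 98.6% / 100 = 77.8%

77.8%


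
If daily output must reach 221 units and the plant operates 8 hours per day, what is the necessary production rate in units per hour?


Formula: Production Rate = Daily Demand / Available Hours
Rate = 221 units/day / 8 hours/day
Rate = 27.6 units/hour

27.6 units/hour


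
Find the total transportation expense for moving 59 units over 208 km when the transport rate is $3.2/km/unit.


TC = dist * cost * units = 208 * 3.2 * 59 = $39270.40

$39270.40


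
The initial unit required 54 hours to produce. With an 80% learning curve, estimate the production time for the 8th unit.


Formula: T_n = T_1 * (learning_rate)^(log2(n)) where learning_rate = rate/100
Doublings = log2(8) = 3
T_n = 54 * 0.8^3
T_n = 54 * 0.512 = 27.6 hours

27.6 hours


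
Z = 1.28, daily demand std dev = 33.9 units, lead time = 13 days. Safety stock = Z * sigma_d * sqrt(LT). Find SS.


Formula: SS = z * sigma_d * sqrt(LT)
sqrt(LT) = sqrt(13) = 3.6056
SS = 1.28 * 33.9 * 3.6056
SS = 156.5 units

156.5 units


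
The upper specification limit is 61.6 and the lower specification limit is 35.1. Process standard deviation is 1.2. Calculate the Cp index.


Cp = (61.6 - 35.1) / (6 * 1.2)

3.68


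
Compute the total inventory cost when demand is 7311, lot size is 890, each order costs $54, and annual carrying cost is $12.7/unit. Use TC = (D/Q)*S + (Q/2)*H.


TC = 7311/890 * 54 + 890/2 * 12.7

$6095.09


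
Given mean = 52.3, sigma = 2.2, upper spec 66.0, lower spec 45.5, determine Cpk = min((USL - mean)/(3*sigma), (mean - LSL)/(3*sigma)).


Cpu = (66.0 - 52.3) / (3 * 2.2) = 2.08
Cpl = (52.3 - 45.5) / (3 * 2.2) = 1.03
Cpk = min(2.08, 1.03) = 1.03

1.03


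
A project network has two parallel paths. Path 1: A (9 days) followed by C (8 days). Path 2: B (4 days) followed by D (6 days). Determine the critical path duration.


Path 1 = 9 + 8 = 17 days
Path 2 = 4 + 6 = 10 days
Duration = max(17, 10) = 17 days

17 days


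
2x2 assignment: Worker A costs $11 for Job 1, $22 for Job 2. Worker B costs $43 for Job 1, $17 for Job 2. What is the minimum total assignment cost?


Option 1: A->1 + B->2 = $11 + $17 = $28
Option 2: A->2 + B->1 = $22 + $43 = $65
Min cost = min($28, $65) = $28

$28


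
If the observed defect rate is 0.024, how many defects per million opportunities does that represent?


DPMO = defect_rate * 1000000 = 0.024 * 1000000

24000


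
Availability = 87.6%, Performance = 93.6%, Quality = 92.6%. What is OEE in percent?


Formula: OEE = Availability * Performance * Quality / 10000
A * P = 87.6% * 93.6% / 100 = 81.99%
OEE = 81.99% * 92.6% / 100 = 75.9%

75.9%


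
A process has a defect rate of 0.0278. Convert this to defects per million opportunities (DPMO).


DPMO = defect_rate * 1000000 = 0.0278 * 1000000

27800


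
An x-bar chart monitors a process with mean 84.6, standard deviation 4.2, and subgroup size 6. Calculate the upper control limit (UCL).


UCL = 84.6 + 3 * 4.2 / sqrt(6)

89.74


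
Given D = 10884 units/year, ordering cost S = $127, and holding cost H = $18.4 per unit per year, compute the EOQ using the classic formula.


Formula: EOQ = sqrt(2 * D * S / H)
Numerator: 2 * 10884 * 127 = 2764536
2DS/H = 2764536 / 18.4 = 150246.5
EOQ = sqrt(150246.5) = 387.6 units

387.6 units


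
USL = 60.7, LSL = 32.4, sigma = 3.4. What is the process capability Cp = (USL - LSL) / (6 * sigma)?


Cp = (60.7 - 32.4) / (6 * 3.4)

1.39


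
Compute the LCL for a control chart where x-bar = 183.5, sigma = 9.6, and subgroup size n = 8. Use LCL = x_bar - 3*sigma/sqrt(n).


LCL = 183.5 - 3 * 9.6 / sqrt(8)

173.32


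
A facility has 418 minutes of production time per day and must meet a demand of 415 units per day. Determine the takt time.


Formula: Takt Time = Available Production Time / Customer Demand
Takt = 418 min/day / 415 units/day
Takt = 1.01 min/unit

1.01 min/unit


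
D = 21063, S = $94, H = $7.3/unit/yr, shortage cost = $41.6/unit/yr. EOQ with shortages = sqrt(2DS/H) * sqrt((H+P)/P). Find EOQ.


Formula: EOQ* = sqrt(2DS/H) * sqrt((H+P)/P)
Base EOQ = sqrt(2*21063*94/7.3) = 736.51 units
Correction = sqrt((7.3+41.6)/41.6) = 1.0842
EOQ* = 736.51 * 1.0842 = 798.5 units

798.5 units


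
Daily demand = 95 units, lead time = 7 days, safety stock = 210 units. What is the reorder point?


Formula: ROP = (Daily Demand * Lead Time) + Safety Stock
Demand during lead time = 95 * 7 = 665 units
ROP = 665 + 210 = 875 units

875 units


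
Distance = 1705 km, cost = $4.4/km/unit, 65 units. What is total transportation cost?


TC = dist * cost * units = 1705 * 4.4 * 65 = $487630.00

$487630.00


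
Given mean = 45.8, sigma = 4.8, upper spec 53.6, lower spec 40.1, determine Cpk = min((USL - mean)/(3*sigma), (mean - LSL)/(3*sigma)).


Cpu = (53.6 - 45.8) / (3 * 4.8) = 0.54
Cpl = (45.8 - 40.1) / (3 * 4.8) = 0.4
Cpk = min(0.54, 0.4) = 0.4

0.4


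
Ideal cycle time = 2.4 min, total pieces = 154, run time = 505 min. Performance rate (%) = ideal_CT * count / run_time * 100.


Formula: Performance = (Ideal CT * Total Count) / Run Time * 100
Ideal output time = 2.4 * 154 = 369.6 min
Performance = 369.6 / 505 * 100 = 73.2%

73.2%


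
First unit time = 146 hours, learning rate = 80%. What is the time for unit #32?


Formula: T_n = T_1 * (learning_rate)^(log2(n)) where learning_rate = rate/100
Doublings = log2(32) = 5
T_n = 146 * 0.8^5
T_n = 146 * 0.3277 = 47.8 hours

47.8 hours


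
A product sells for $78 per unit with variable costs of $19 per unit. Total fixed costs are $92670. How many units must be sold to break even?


Formula: BEQ = Fixed Costs / (Price - Variable Cost)
Contribution margin = $78 - $19 = $59/unit
BEQ = ceil($92670 / $59/unit) = ceil(1570.68) = 1571 units

1571 units


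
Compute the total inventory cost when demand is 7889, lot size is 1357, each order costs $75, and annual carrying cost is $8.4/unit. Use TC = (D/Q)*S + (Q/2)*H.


TC = 7889/1357 * 75 + 1357/2 * 8.4

$6135.42


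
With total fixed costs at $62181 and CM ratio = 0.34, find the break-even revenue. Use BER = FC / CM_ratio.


Formula: BER = Fixed Costs / Contribution Margin Ratio
BER = $62181 / 0.34
BER = $182885.29 (to the nearest cent)

$182885.29


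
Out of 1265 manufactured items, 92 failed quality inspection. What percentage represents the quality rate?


Formula: Quality Rate = Good Pieces / Total Pieces * 100
Good pieces = 1265 - 92 = 1173
QR = 1173 / 1265 * 100 = 92.7%

92.7%


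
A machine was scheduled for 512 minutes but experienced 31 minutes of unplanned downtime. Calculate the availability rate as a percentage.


Formula: Availability = (Planned Time - Downtime) / Planned Time * 100
Uptime = 512 - 31 = 481 min
Availability = 481 / 512 * 100 = 93.9%

93.9%


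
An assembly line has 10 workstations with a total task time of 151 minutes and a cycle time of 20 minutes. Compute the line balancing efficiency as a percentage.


Formula: Efficiency = Sum of Task Times / (N_stations * CT) * 100
Total station capacity = 10 stations * 20 min = 200 min
Efficiency = 151 / 200 * 100 = 75.5%

75.5%


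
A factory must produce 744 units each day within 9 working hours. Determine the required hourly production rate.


Formula: Production Rate = Daily Demand / Available Hours
Rate = 744 units/day / 9 hours/day
Rate = 82.7 units/hour

82.7 units/hour


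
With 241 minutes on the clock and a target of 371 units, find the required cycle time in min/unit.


Formula: CT = Available Time / Number of Units
CT = 241 min / 371 units
CT = 0.65 min/unit

0.65 min/unit


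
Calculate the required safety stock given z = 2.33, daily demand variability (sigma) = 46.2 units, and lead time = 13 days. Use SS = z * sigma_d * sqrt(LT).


Formula: SS = z * sigma_d * sqrt(LT)
sqrt(LT) = sqrt(13) = 3.6056
SS = 2.33 * 46.2 * 3.6056
SS = 388.1 units

388.1 units


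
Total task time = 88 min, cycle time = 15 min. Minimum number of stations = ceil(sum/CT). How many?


Formula: N_min = ceil(Sum of Task Times / Cycle Time)
N_min = ceil(88 min / 15 min) = ceil(5.8667)
N_min = 6 stations

6


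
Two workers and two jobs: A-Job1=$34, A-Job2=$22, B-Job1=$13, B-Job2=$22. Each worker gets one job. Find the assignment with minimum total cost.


Option 1: A->1 + B->2 = $34 + $22 = $56
Option 2: A->2 + B->1 = $22 + $13 = $35
Min cost = min($56, $35) = $35

$35


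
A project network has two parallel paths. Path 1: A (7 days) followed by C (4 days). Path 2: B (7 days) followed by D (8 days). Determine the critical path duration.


Path 1 = 7 + 4 = 11 days
Path 2 = 7 + 8 = 15 days
Duration = max(11, 15) = 15 days

15 days


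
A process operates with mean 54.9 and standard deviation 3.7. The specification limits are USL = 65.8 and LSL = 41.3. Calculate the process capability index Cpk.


Cpu = (65.8 - 54.9) / (3 * 3.7) = 0.98
Cpl = (54.9 - 41.3) / (3 * 3.7) = 1.23
Cpk = min(0.98, 1.23) = 0.98

0.98


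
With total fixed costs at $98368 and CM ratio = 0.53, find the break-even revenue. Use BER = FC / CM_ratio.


Formula: BER = Fixed Costs / Contribution Margin Ratio
BER = $98368 / 0.53
BER = $185600.00 (to the nearest cent)

$185600.00


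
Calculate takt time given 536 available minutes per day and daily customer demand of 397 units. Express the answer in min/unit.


Formula: Takt Time = Available Production Time / Customer Demand
Takt = 536 min/day / 397 units/day
Takt = 1.35 min/unit

1.35 min/unit


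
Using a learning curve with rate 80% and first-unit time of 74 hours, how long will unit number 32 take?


Formula: T_n = T_1 * (learning_rate)^(log2(n)) where learning_rate = rate/100
Doublings = log2(32) = 5
T_n = 74 * 0.8^5
T_n = 74 * 0.3277 = 24.2 hours

24.2 hours


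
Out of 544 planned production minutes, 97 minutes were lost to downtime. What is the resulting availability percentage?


Formula: Availability = (Planned Time - Downtime) / Planned Time * 100
Uptime = 544 - 97 = 447 min
Availability = 447 / 544 * 100 = 82.2%

82.2%


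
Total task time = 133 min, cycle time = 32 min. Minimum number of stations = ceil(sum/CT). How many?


Formula: N_min = ceil(Sum of Task Times / Cycle Time)
N_min = ceil(133 min / 32 min) = ceil(4.1562)
N_min = 5 stations

5


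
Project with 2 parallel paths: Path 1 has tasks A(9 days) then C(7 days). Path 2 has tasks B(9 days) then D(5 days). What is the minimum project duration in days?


Path 1 = 9 + 7 = 16 days
Path 2 = 9 + 5 = 14 days
Duration = max(16, 14) = 16 days

16 days


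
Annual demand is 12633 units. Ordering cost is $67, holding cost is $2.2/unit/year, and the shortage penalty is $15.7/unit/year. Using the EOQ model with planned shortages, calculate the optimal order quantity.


Formula: EOQ* = sqrt(2DS/H) * sqrt((H+P)/P)
Base EOQ = sqrt(2*12633*67/2.2) = 877.19 units
Correction = sqrt((2.2+15.7)/15.7) = 1.06777
EOQ* = 877.19 * 1.06777 = 936.6 units

936.6 units


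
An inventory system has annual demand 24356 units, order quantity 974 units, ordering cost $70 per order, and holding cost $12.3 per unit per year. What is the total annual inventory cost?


TC = 24356/974 * 70 + 974/2 * 12.3

$7740.53


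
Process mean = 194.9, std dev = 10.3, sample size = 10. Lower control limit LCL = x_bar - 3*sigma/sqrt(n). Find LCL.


LCL = 194.9 - 3 * 10.3 / sqrt(10)

185.13


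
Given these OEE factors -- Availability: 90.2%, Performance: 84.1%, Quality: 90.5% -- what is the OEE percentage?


Formula: OEE = Availability * Performance * Quality / 10000
A * P = 90.2% * 84.1% / 100 = 75.86%
OEE = 75.86% * 90.5% / 100 = 68.7%

68.7%


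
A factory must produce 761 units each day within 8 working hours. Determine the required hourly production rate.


Formula: Production Rate = Daily Demand / Available Hours
Rate = 761 units/day / 8 hours/day
Rate = 95.1 units/hour

95.1 units/hour


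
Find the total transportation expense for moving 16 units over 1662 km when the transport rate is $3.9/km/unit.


TC = dist * cost * units = 1662 * 3.9 * 16 = $103708.80

$103708.80


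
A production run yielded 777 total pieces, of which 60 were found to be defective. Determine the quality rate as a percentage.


Formula: Quality Rate = Good Pieces / Total Pieces * 100
Good pieces = 777 - 60 = 717
QR = 717 / 777 * 100 = 92.3%

92.3%


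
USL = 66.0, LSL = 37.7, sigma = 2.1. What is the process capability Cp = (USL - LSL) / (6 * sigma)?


Cp = (66.0 - 37.7) / (6 * 2.1)

2.25


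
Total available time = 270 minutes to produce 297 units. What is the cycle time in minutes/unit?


Formula: CT = Available Time / Number of Units
CT = 270 min / 297 units
CT = 0.91 min/unit

0.91 min/unit


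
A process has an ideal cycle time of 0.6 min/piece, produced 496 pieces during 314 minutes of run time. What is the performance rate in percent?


Formula: Performance = (Ideal CT * Total Count) / Run Time * 100
Ideal output time = 0.6 * 496 = 297.6 min
Performance = 297.6 / 314 * 100 = 94.8%

94.8%


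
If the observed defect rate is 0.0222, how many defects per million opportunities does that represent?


DPMO = defect_rate * 1000000 = 0.0222 * 1000000

22200


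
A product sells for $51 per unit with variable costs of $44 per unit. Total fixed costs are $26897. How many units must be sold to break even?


Formula: BEQ = Fixed Costs / (Price - Variable Cost)
Contribution margin = $51 - $44 = $7/unit
BEQ = ceil($26897 / $7/unit) = ceil(3842.43) = 3843 units

3843 units


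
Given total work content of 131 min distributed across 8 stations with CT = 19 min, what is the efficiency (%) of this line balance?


Formula: Efficiency = Sum of Task Times / (N_stations * CT) * 100
Total station capacity = 8 stations * 19 min = 152 min
Efficiency = 131 / 152 * 100 = 86.2%

86.2%


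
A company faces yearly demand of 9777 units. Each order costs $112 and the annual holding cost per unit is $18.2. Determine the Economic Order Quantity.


Formula: EOQ = sqrt(2 * D * S / H)
Numerator: 2 * 9777 * 112 = 2190048
2DS/H = 2190048 / 18.2 = 120332.3
EOQ = sqrt(120332.3) = 346.9 units

346.9 units
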